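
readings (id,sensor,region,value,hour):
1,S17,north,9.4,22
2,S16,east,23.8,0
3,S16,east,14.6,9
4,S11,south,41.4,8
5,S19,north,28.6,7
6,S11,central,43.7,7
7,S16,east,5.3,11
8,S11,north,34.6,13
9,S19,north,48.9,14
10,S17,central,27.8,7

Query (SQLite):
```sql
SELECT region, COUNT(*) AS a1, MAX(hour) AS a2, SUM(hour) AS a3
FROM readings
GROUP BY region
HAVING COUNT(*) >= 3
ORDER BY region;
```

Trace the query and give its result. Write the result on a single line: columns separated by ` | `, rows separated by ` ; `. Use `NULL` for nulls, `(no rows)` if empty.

Group readings by region.
Per group compute: COUNT(*), MAX(hour), SUM(hour).
HAVING: drop groups with fewer than 3 rows.
  central: ids {6, 10} → COUNT(*)=2, MAX(hour)=7, SUM(hour)=14
  east: ids {2, 3, 7} → COUNT(*)=3, MAX(hour)=11, SUM(hour)=20
  north: ids {1, 5, 8, 9} → COUNT(*)=4, MAX(hour)=22, SUM(hour)=56
  south: ids {4} → COUNT(*)=1, MAX(hour)=8, SUM(hour)=8

east | 3 | 11 | 20 ; north | 4 | 22 | 56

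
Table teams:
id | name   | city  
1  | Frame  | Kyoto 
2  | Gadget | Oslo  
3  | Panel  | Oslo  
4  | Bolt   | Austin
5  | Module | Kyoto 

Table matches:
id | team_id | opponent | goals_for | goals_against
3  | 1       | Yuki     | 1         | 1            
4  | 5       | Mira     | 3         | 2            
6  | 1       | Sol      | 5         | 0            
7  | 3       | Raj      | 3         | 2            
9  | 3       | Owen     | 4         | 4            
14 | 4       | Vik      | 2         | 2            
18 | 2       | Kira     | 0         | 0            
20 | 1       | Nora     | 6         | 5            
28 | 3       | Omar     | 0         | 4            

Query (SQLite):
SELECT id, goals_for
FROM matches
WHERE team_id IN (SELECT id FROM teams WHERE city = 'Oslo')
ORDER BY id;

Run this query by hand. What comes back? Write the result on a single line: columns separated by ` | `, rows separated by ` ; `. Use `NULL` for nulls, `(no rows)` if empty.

7 | 3 ; 9 | 4 ; 18 | 0 ; 28 | 0

Inner query: teams.id where city = 'Oslo'.
Outer: keep matches rows whose team_id is in that set.
Inner query → {2, 3}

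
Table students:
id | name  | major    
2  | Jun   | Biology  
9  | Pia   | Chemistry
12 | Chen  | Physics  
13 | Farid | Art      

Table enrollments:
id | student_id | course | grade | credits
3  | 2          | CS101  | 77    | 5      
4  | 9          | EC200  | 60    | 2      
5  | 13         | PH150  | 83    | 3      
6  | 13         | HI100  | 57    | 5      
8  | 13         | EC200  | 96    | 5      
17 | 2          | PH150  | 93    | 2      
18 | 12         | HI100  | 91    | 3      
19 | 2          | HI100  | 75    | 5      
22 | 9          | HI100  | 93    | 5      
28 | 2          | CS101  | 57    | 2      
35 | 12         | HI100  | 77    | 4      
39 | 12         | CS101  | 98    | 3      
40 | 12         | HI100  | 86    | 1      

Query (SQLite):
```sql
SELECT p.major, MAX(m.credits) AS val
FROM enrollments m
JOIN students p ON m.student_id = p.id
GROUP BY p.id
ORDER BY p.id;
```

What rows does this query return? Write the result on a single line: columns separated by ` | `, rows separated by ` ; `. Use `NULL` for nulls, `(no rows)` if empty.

Biology | 5 ; Chemistry | 5 ; Physics | 4 ; Art | 5

Join each enrollments row to its students via student_id.
Group joined rows by students.id; compute MAX(m.credits) per group.
  2: ids {3, 17, 19, 28} → MAX(m.credits)=5
  9: ids {4, 22} → MAX(m.credits)=5
  12: ids {18, 35, 39, 40} → MAX(m.credits)=4
  13: ids {5, 6, 8} → MAX(m.credits)=5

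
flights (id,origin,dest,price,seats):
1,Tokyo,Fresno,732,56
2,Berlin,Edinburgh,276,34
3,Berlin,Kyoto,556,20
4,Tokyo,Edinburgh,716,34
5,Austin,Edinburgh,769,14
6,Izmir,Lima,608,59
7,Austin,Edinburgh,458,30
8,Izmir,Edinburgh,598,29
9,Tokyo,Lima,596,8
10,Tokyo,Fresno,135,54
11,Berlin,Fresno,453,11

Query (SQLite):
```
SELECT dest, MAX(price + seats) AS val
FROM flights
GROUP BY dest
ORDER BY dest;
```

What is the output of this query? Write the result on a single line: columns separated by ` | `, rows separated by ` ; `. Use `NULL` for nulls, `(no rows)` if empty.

For each row compute price + seats.
Group by dest; take MAX of the expression per group.
  Edinburgh: ids {2, 4, 5, 7, 8} → MAX(price + seats)=783
  Fresno: ids {1, 10, 11} → MAX(price + seats)=788
  Kyoto: ids {3} → MAX(price + seats)=576
  Lima: ids {6, 9} → MAX(price + seats)=667

Edinburgh | 783 ; Fresno | 788 ; Kyoto | 576 ; Lima | 667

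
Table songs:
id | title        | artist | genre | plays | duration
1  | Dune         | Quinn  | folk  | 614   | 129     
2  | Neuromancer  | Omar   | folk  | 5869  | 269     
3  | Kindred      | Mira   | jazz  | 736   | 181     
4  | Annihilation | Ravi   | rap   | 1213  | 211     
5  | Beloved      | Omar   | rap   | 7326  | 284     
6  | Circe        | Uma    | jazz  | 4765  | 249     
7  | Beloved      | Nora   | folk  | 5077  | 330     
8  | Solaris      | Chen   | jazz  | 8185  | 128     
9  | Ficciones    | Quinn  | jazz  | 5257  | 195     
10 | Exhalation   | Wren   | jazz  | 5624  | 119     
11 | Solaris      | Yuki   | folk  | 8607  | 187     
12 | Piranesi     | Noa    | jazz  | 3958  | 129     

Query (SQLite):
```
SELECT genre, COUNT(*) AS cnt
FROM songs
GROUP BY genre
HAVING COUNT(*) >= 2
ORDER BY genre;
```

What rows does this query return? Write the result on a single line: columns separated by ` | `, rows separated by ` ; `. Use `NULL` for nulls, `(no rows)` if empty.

Partition songs by genre; compute COUNT(*) within each group.
HAVING: keep groups with count ≥ 2.
  folk: ids {1, 2, 7, 11} → COUNT(*)=4
  jazz: ids {3, 6, 8, 9, 10, 12} → COUNT(*)=6
  rap: ids {4, 5} → COUNT(*)=2

folk | 4 ; jazz | 6 ; rap | 2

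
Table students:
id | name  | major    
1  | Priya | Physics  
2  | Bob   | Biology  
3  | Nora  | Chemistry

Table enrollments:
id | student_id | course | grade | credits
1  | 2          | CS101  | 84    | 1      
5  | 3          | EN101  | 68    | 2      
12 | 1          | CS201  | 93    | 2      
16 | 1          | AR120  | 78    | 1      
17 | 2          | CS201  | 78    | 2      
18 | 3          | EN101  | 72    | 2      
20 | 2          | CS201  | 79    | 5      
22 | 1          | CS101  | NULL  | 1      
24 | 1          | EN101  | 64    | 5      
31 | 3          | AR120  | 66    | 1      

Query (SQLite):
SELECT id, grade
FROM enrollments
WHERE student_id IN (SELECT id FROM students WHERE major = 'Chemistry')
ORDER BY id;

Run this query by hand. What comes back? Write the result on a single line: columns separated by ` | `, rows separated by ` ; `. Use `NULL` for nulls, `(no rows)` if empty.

5 | 68 ; 18 | 72 ; 31 | 66

Inner query: students.id where major = 'Chemistry'.
Outer: keep enrollments rows whose student_id is in that set.
Inner query → {3}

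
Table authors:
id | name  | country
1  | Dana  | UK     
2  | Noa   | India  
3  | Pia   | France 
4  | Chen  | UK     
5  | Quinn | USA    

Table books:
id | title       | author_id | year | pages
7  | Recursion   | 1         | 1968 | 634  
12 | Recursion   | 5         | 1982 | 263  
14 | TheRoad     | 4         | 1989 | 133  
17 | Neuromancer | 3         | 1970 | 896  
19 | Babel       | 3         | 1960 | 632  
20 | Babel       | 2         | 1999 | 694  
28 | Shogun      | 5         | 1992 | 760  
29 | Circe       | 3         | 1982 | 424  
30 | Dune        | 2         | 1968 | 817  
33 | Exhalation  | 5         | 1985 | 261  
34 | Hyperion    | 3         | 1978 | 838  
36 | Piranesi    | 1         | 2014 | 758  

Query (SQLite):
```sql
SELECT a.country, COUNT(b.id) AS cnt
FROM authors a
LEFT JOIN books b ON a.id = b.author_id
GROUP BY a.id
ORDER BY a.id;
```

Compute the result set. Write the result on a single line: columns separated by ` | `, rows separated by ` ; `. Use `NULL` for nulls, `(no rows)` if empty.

LEFT JOIN keeps every authors row; unmatched ones get NULL for books columns.
Group by authors.id and compute COUNT(b.id). COUNT(col) of an all-NULL group is 0.
  1: ids {7, 36} → COUNT(b.id)=2
  2: ids {20, 30} → COUNT(b.id)=2
  3: ids {17, 19, 29, 34} → COUNT(b.id)=4
  4: ids {14} → COUNT(b.id)=1
  5: ids {12, 28, 33} → COUNT(b.id)=3

UK | 2 ; India | 2 ; France | 4 ; UK | 1 ; USA | 3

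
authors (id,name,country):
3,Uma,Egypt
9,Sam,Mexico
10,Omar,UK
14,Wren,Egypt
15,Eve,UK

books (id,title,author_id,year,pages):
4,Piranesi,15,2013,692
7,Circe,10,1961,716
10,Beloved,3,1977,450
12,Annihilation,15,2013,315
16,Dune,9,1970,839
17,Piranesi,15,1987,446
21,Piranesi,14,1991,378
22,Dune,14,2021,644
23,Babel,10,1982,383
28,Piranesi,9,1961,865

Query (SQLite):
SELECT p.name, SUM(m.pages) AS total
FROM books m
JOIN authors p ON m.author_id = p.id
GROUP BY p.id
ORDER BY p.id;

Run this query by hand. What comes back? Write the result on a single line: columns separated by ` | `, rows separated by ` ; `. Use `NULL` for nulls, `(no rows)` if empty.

Join each books row to its authors via author_id.
Group joined rows by authors.id; compute SUM(m.pages) per group.
  3: ids {10} → SUM(m.pages)=450
  9: ids {16, 28} → SUM(m.pages)=1704
  10: ids {7, 23} → SUM(m.pages)=1099
  14: ids {21, 22} → SUM(m.pages)=1022
  15: ids {4, 12, 17} → SUM(m.pages)=1453

Uma | 450 ; Sam | 1704 ; Omar | 1099 ; Wren | 1022 ; Eve | 1453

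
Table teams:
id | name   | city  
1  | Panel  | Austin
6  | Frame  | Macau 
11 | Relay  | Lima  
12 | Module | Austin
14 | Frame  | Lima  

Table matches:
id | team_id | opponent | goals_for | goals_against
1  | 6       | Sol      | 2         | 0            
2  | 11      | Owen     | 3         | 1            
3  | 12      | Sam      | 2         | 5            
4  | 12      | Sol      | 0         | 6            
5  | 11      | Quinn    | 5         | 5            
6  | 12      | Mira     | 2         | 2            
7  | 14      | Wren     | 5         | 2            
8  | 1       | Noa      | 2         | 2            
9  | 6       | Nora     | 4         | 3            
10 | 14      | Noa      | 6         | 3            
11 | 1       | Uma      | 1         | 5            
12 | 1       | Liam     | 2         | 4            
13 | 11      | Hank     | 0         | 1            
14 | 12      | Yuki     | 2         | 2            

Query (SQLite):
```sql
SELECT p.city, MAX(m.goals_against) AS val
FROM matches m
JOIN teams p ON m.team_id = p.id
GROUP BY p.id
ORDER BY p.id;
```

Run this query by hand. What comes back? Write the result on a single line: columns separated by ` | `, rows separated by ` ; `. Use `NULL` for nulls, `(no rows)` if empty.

Join each matches row to its teams via team_id.
Group joined rows by teams.id; compute MAX(m.goals_against) per group.
  1: ids {8, 11, 12} → MAX(m.goals_against)=5
  6: ids {1, 9} → MAX(m.goals_against)=3
  11: ids {2, 5, 13} → MAX(m.goals_against)=5
  12: ids {3, 4, 6, 14} → MAX(m.goals_against)=6
  14: ids {7, 10} → MAX(m.goals_against)=3

Austin | 5 ; Macau | 3 ; Lima | 5 ; Austin | 6 ; Lima | 3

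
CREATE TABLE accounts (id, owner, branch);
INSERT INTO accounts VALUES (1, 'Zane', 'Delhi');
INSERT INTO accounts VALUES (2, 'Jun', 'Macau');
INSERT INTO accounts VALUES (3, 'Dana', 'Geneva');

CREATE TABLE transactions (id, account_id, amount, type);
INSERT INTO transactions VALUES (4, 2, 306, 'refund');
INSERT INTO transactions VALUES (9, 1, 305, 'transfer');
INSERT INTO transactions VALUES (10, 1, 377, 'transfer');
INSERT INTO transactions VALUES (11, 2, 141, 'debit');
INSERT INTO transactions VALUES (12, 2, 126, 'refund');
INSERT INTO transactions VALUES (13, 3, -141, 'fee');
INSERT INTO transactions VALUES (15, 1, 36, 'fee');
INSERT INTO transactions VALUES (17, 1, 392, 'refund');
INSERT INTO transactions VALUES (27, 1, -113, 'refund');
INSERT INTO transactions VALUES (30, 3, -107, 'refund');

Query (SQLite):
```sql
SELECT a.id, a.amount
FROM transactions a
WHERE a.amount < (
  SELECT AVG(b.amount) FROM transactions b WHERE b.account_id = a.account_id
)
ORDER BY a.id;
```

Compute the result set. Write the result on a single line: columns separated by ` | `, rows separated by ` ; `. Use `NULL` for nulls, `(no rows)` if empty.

For each transactions row a, compute AVG(amount) over rows sharing a.account_id.
Keep row a if a.amount < that per-group AVG.
  account_id=1: AVG(amount) = 199.4
  account_id=2: AVG(amount) = 191.0
  account_id=3: AVG(amount) = -124.0

11 | 141 ; 12 | 126 ; 13 | -141 ; 15 | 36 ; 27 | -113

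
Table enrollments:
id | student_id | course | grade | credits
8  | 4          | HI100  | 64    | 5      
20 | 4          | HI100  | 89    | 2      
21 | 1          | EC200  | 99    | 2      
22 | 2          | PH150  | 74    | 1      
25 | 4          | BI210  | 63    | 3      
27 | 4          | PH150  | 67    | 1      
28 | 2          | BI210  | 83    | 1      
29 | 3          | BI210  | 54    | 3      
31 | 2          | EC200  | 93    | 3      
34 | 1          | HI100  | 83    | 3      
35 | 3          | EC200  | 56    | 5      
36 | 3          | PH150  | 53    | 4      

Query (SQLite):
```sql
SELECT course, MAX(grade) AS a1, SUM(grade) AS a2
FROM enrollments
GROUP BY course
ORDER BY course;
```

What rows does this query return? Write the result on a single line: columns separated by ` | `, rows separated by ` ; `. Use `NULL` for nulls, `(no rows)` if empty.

BI210 | 83 | 200 ; EC200 | 99 | 248 ; HI100 | 89 | 236 ; PH150 | 74 | 194

Group enrollments by course.
Per group compute: MAX(grade), SUM(grade).
  BI210: ids {25, 28, 29} → MAX(grade)=83, SUM(grade)=200
  EC200: ids {21, 31, 35} → MAX(grade)=99, SUM(grade)=248
  HI100: ids {8, 20, 34} → MAX(grade)=89, SUM(grade)=236
  PH150: ids {22, 27, 36} → MAX(grade)=74, SUM(grade)=194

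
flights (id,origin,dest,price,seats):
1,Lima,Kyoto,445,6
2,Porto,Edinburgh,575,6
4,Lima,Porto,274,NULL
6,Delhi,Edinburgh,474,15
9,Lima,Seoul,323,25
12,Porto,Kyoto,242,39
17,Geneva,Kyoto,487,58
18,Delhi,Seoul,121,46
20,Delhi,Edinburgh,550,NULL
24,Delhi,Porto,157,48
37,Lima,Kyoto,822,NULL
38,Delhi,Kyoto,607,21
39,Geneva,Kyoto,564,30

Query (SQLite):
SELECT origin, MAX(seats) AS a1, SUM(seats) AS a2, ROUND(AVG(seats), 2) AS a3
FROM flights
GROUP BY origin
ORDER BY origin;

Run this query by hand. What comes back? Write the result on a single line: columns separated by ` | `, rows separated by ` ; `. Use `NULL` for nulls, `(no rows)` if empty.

Delhi | 48 | 130 | 32.5 ; Geneva | 58 | 88 | 44 ; Lima | 25 | 31 | 15.5 ; Porto | 39 | 45 | 22.5

Group flights by origin.
Per group compute: MAX(seats), SUM(seats), ROUND(AVG(seats), 2).
  Delhi: ids {6, 18, 20, 24, 38} → MAX(seats)=48, SUM(seats)=130, ROUND(AVG(seats), 2)=32.5
  Geneva: ids {17, 39} → MAX(seats)=58, SUM(seats)=88, ROUND(AVG(seats), 2)=44
  Lima: ids {1, 4, 9, 37} → MAX(seats)=25, SUM(seats)=31, ROUND(AVG(seats), 2)=15.5
  Porto: ids {2, 12} → MAX(seats)=39, SUM(seats)=45, ROUND(AVG(seats), 2)=22.5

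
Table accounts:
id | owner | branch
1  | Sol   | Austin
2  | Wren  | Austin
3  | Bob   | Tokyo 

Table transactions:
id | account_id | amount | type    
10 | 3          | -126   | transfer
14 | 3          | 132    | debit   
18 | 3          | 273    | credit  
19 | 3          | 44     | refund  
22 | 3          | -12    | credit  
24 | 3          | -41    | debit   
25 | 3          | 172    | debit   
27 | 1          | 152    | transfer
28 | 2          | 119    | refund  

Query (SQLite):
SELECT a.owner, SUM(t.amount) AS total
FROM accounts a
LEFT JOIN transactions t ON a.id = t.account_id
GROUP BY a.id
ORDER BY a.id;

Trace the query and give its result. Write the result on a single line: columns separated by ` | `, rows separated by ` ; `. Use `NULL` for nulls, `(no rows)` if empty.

Sol | 152 ; Wren | 119 ; Bob | 442

LEFT JOIN keeps every accounts row; unmatched ones get NULL for transactions columns.
Group by accounts.id and compute SUM(t.amount). SUM over an all-NULL group is NULL.
  1: ids {27} → SUM(t.amount)=152
  2: ids {28} → SUM(t.amount)=119
  3: ids {10, 14, 18, 19, 22, 24, 25} → SUM(t.amount)=442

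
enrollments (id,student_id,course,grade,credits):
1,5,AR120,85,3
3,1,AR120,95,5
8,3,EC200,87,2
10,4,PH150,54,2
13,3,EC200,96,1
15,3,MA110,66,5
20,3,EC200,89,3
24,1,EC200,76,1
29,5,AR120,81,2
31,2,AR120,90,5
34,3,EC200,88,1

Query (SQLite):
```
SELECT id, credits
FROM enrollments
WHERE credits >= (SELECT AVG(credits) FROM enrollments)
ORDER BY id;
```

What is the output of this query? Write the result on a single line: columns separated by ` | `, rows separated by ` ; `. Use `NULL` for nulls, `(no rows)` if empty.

Scalar subquery: AVG(credits) over all enrollments rows = 2.727273 (≈; comparison uses full precision).
Keep rows where credits >= that value.

1 | 3 ; 3 | 5 ; 15 | 5 ; 20 | 3 ; 31 | 5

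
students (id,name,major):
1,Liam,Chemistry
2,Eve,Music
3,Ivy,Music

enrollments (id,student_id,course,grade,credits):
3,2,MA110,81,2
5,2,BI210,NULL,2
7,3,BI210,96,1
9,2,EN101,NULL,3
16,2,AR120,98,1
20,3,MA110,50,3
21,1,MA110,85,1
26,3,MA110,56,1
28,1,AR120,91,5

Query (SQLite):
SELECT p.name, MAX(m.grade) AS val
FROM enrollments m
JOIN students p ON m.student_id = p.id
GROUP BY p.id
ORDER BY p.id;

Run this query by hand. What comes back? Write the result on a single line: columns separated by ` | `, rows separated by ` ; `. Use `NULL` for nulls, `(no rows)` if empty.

Join each enrollments row to its students via student_id.
Group joined rows by students.id; compute MAX(m.grade) per group.
  1: ids {21, 28} → MAX(m.grade)=91
  2: ids {3, 5, 9, 16} → MAX(m.grade)=98
  3: ids {7, 20, 26} → MAX(m.grade)=96

Liam | 91 ; Eve | 98 ; Ivy | 96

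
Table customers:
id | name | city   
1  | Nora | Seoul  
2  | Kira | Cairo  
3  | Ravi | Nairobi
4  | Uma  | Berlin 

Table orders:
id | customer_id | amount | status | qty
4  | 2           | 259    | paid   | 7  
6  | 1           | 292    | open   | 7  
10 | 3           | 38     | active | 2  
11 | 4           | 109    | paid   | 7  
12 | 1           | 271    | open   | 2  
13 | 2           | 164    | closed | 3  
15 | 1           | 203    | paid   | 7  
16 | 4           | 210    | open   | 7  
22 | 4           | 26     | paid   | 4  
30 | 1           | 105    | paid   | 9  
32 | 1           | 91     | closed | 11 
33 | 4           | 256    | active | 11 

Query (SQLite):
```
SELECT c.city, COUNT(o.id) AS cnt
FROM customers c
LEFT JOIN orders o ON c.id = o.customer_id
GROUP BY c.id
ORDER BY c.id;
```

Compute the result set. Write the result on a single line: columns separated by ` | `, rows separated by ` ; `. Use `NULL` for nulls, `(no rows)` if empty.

LEFT JOIN keeps every customers row; unmatched ones get NULL for orders columns.
Group by customers.id and compute COUNT(o.id). COUNT(col) of an all-NULL group is 0.
  1: ids {6, 12, 15, 30, 32} → COUNT(o.id)=5
  2: ids {4, 13} → COUNT(o.id)=2
  3: ids {10} → COUNT(o.id)=1
  4: ids {11, 16, 22, 33} → COUNT(o.id)=4

Seoul | 5 ; Cairo | 2 ; Nairobi | 1 ; Berlin | 4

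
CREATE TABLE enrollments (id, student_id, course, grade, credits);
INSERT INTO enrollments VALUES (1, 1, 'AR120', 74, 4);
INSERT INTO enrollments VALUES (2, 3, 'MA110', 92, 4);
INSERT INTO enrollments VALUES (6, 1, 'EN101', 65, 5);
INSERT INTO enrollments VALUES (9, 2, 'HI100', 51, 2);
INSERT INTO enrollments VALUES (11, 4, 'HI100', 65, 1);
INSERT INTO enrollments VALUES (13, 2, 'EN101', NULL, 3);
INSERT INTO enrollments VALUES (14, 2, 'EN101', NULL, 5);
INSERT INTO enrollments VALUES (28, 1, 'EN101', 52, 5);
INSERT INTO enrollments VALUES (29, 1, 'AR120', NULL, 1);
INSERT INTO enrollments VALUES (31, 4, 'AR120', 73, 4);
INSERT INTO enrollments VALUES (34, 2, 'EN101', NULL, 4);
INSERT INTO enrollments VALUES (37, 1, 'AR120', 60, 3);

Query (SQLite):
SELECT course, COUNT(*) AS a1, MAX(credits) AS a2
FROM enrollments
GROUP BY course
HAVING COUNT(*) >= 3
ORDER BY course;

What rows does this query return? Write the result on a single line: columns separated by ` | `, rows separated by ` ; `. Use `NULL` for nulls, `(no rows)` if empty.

AR120 | 4 | 4 ; EN101 | 5 | 5

Group enrollments by course.
Per group compute: COUNT(*), MAX(credits).
HAVING: drop groups with fewer than 3 rows.
  AR120: ids {1, 29, 31, 37} → COUNT(*)=4, MAX(credits)=4
  EN101: ids {6, 13, 14, 28, 34} → COUNT(*)=5, MAX(credits)=5
  HI100: ids {9, 11} → COUNT(*)=2, MAX(credits)=2
  MA110: ids {2} → COUNT(*)=1, MAX(credits)=4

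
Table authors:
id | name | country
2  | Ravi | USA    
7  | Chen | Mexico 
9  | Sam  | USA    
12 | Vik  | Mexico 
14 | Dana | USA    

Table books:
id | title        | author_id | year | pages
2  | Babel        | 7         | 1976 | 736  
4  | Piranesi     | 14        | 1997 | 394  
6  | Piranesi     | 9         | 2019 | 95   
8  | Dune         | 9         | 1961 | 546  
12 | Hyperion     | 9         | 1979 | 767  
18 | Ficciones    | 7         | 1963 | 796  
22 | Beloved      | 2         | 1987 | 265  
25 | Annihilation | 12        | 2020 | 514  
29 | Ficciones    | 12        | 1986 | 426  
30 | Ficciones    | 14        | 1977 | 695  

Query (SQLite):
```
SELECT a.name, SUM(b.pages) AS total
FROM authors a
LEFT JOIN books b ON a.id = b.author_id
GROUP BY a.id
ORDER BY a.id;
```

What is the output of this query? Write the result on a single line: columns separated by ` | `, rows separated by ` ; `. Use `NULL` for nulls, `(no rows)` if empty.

LEFT JOIN keeps every authors row; unmatched ones get NULL for books columns.
Group by authors.id and compute SUM(b.pages). SUM over an all-NULL group is NULL.
  2: ids {22} → SUM(b.pages)=265
  7: ids {2, 18} → SUM(b.pages)=1532
  9: ids {6, 8, 12} → SUM(b.pages)=1408
  12: ids {25, 29} → SUM(b.pages)=940
  14: ids {4, 30} → SUM(b.pages)=1089

Ravi | 265 ; Chen | 1532 ; Sam | 1408 ; Vik | 940 ; Dana | 1089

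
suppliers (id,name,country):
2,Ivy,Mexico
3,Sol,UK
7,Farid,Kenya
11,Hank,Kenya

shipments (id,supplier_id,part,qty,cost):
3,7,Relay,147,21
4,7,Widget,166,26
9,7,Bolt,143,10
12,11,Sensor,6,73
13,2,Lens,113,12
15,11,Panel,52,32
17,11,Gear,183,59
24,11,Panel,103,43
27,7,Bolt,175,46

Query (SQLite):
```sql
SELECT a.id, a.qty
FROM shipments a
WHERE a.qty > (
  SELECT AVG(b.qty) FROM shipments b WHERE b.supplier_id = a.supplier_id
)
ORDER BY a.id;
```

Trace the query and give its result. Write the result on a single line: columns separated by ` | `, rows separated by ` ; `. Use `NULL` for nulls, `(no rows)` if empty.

4 | 166 ; 17 | 183 ; 24 | 103 ; 27 | 175

For each shipments row a, compute AVG(qty) over rows sharing a.supplier_id.
Keep row a if a.qty > that per-group AVG.
  supplier_id=2: AVG(qty) = 113.0
  supplier_id=7: AVG(qty) = 157.75
  supplier_id=11: AVG(qty) = 86.0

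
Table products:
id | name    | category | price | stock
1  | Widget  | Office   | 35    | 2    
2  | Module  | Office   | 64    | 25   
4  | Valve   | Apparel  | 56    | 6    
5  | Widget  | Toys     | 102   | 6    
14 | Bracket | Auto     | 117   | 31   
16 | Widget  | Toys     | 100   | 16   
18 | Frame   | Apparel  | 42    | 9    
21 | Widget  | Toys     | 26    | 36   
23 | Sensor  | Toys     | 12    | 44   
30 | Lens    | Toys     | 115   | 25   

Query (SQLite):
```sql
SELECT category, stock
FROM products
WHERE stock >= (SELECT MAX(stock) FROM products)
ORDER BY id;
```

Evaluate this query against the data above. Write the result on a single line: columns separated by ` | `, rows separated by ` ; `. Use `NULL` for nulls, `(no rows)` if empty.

Scalar subquery: MAX(stock) over all products rows = 44.
Keep rows where stock >= that value.

Toys | 44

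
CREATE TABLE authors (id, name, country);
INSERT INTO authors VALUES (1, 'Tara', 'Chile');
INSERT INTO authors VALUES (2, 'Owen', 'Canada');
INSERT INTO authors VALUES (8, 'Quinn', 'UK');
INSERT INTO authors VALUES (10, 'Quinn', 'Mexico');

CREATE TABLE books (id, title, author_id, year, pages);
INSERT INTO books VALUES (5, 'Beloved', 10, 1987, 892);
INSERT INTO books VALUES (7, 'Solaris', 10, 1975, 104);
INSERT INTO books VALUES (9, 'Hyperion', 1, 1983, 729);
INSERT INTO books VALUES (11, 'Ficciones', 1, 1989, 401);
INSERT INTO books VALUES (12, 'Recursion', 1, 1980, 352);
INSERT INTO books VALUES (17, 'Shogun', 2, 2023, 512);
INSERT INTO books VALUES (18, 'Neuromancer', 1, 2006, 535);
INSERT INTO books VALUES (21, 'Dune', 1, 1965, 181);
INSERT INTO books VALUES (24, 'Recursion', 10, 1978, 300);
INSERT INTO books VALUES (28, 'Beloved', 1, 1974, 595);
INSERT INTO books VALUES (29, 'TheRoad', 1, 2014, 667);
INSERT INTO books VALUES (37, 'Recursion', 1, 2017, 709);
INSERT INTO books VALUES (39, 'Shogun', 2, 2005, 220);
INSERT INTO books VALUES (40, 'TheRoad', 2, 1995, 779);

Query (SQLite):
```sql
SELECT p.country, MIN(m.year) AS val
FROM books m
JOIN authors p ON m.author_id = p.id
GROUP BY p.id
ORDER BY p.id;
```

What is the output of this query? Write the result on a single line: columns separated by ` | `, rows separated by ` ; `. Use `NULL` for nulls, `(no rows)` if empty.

Chile | 1965 ; Canada | 1995 ; Mexico | 1975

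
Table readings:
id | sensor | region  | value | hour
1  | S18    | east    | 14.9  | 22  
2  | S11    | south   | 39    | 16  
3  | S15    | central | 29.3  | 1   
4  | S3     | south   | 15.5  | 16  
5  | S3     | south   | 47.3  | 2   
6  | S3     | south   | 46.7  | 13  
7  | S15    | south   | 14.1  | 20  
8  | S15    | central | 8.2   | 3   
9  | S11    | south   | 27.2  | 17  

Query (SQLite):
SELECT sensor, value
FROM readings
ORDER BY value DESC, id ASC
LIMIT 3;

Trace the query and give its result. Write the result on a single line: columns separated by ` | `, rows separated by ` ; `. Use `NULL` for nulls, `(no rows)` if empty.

S3 | 47.3 ; S3 | 46.7 ; S11 | 39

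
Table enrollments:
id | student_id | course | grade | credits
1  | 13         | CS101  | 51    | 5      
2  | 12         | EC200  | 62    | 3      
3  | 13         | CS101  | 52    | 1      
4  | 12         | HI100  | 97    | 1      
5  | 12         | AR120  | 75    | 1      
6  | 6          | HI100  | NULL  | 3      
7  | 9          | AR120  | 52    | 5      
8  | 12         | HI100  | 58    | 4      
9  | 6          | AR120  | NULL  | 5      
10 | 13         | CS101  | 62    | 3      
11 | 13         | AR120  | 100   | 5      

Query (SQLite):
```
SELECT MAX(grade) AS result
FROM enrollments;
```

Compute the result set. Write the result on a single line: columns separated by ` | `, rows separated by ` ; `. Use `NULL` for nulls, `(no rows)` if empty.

All grade values: [51, 62, 52, 97, 75, NULL, 52, 58, NULL, 62, 100].
MAX of non-NULL values = 100.

100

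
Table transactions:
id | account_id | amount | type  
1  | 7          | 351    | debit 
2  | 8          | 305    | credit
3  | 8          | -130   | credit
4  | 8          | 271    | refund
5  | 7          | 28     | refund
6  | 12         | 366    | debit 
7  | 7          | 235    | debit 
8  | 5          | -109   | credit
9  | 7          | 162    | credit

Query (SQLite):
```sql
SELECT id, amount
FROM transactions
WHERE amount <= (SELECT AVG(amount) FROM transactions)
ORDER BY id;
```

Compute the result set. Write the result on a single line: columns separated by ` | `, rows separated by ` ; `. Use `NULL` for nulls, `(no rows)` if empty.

Scalar subquery: AVG(amount) over all transactions rows = 164.333333 (≈; comparison uses full precision).
Keep rows where amount <= that value.

3 | -130 ; 5 | 28 ; 8 | -109 ; 9 | 162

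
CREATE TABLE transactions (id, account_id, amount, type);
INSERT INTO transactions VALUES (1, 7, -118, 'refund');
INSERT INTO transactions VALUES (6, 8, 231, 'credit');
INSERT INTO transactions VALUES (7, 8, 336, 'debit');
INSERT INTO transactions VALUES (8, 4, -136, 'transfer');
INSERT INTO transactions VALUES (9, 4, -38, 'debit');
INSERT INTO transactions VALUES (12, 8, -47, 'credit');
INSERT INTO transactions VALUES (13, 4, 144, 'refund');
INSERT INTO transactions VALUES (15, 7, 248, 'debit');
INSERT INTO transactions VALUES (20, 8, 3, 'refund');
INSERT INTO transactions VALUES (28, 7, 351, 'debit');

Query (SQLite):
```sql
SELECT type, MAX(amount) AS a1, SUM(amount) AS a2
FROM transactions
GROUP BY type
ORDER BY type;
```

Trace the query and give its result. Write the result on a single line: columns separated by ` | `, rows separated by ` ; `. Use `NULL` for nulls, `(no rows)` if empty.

Group transactions by type.
Per group compute: MAX(amount), SUM(amount).
  credit: ids {6, 12} → MAX(amount)=231, SUM(amount)=184
  debit: ids {7, 9, 15, 28} → MAX(amount)=351, SUM(amount)=897
  refund: ids {1, 13, 20} → MAX(amount)=144, SUM(amount)=29
  transfer: ids {8} → MAX(amount)=-136, SUM(amount)=-136

credit | 231 | 184 ; debit | 351 | 897 ; refund | 144 | 29 ; transfer | -136 | -136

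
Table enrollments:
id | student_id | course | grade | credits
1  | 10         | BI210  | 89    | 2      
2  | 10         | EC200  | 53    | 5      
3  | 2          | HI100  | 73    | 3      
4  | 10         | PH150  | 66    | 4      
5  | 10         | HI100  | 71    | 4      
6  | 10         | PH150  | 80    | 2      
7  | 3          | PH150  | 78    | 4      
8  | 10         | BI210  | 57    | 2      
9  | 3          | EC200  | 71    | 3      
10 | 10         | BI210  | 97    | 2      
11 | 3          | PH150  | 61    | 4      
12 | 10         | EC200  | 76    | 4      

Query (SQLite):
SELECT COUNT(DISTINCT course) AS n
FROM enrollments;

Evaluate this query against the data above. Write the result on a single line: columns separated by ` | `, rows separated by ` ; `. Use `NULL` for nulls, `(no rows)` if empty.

4

Count distinct non-NULL course values.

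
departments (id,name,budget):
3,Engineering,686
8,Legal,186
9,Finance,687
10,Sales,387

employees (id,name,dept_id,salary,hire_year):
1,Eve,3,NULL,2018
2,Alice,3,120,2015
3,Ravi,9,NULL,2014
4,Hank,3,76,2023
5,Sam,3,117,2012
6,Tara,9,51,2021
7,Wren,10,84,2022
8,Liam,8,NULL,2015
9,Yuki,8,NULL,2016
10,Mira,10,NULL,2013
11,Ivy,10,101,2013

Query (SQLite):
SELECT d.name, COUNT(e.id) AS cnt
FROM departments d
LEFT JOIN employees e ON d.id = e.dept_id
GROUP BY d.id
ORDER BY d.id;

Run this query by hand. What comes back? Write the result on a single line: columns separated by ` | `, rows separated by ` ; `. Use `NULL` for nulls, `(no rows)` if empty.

Engineering | 4 ; Legal | 2 ; Finance | 2 ; Sales | 3

LEFT JOIN keeps every departments row; unmatched ones get NULL for employees columns.
Group by departments.id and compute COUNT(e.id). COUNT(col) of an all-NULL group is 0.
  3: ids {1, 2, 4, 5} → COUNT(e.id)=4
  8: ids {8, 9} → COUNT(e.id)=2
  9: ids {3, 6} → COUNT(e.id)=2
  10: ids {7, 10, 11} → COUNT(e.id)=3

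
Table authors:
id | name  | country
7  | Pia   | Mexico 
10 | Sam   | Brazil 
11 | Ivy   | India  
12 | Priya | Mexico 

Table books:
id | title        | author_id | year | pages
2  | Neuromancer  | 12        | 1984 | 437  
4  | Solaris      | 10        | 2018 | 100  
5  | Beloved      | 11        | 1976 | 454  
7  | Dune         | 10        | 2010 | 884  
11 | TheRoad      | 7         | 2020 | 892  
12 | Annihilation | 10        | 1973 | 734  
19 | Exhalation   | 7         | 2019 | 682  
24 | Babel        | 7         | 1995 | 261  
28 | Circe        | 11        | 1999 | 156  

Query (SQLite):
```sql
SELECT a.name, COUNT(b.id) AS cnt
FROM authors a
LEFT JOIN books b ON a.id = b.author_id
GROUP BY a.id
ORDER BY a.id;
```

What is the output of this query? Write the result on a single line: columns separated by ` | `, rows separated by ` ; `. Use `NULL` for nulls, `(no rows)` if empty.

Pia | 3 ; Sam | 3 ; Ivy | 2 ; Priya | 1

LEFT JOIN keeps every authors row; unmatched ones get NULL for books columns.
Group by authors.id and compute COUNT(b.id). COUNT(col) of an all-NULL group is 0.
  7: ids {11, 19, 24} → COUNT(b.id)=3
  10: ids {4, 7, 12} → COUNT(b.id)=3
  11: ids {5, 28} → COUNT(b.id)=2
  12: ids {2} → COUNT(b.id)=1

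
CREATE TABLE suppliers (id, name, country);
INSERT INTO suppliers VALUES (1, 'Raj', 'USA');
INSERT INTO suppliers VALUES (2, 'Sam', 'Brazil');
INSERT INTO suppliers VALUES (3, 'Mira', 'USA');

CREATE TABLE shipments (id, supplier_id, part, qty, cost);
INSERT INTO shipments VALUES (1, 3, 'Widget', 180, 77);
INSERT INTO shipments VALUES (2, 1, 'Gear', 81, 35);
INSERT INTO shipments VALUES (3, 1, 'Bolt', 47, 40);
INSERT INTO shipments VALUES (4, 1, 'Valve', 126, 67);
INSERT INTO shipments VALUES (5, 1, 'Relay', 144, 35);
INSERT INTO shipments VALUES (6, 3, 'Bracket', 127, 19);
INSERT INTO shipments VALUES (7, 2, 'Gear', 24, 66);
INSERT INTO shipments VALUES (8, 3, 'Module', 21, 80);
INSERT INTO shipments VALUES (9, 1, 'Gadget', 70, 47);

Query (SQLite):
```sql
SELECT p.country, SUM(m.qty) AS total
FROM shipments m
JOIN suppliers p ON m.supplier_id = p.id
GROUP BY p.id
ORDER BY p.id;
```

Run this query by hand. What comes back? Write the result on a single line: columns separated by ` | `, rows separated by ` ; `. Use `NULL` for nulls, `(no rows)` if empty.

Join each shipments row to its suppliers via supplier_id.
Group joined rows by suppliers.id; compute SUM(m.qty) per group.
  1: ids {2, 3, 4, 5, 9} → SUM(m.qty)=468
  2: ids {7} → SUM(m.qty)=24
  3: ids {1, 6, 8} → SUM(m.qty)=328

USA | 468 ; Brazil | 24 ; USA | 328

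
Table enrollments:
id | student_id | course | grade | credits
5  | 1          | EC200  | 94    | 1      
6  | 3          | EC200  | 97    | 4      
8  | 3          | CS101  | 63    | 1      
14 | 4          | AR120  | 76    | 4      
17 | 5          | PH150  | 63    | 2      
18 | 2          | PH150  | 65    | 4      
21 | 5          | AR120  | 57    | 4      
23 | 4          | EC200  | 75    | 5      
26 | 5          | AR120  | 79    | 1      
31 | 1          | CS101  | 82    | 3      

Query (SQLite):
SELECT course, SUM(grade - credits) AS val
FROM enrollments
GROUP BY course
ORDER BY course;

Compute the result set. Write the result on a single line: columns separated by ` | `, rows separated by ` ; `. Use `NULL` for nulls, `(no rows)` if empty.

AR120 | 203 ; CS101 | 141 ; EC200 | 256 ; PH150 | 122

For each row compute grade - credits.
Group by course; take SUM of the expression per group.
  AR120: ids {14, 21, 26} → SUM(grade - credits)=203
  CS101: ids {8, 31} → SUM(grade - credits)=141
  EC200: ids {5, 6, 23} → SUM(grade - credits)=256
  PH150: ids {17, 18} → SUM(grade - credits)=122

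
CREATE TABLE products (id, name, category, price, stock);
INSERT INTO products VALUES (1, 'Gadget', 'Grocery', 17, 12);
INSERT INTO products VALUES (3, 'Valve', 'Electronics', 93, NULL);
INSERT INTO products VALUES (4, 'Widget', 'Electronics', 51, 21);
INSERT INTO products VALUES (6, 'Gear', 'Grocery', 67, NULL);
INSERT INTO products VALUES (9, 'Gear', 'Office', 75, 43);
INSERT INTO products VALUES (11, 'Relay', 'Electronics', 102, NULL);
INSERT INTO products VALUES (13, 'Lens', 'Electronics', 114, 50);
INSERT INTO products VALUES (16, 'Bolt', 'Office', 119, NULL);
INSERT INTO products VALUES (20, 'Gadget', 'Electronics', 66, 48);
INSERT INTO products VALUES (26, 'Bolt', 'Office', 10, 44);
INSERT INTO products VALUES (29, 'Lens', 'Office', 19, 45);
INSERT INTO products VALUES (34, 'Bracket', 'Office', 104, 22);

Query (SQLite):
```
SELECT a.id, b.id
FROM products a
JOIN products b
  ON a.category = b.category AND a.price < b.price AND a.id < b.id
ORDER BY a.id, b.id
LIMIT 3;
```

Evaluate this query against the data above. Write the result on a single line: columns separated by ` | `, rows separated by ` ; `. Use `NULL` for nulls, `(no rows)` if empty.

Pairs (a,b) with same category, a.price < b.price, a.id < b.id.
category groups: Electronics:{3,4,11,13,20} Grocery:{1,6} Office:{9,16,26,29,34}
Ordered by (a.id, b.id); first 3.

1 | 6 ; 3 | 11 ; 3 | 13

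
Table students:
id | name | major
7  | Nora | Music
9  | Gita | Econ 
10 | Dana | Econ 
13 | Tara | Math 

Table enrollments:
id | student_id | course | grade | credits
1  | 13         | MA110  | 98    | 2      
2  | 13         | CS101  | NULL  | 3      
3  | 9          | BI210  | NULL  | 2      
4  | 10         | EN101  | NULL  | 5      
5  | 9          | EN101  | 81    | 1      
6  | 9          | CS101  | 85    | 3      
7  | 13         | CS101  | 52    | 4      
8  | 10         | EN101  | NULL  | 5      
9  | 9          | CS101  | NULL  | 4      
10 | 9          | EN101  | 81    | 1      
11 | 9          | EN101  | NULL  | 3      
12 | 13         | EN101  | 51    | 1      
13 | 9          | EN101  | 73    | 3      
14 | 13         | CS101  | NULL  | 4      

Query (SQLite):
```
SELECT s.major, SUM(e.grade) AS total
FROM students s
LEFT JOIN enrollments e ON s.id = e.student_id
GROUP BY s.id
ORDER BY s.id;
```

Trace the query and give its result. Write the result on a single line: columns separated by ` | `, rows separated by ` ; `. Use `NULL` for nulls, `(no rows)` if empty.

LEFT JOIN keeps every students row; unmatched ones get NULL for enrollments columns.
Group by students.id and compute SUM(e.grade). SUM over an all-NULL group is NULL.
  7: ids {—} → SUM(e.grade)=NULL
  9: ids {3, 5, 6, 9, 10, 11, 13} → SUM(e.grade)=320
  10: ids {4, 8} → SUM(e.grade)=NULL
  13: ids {1, 2, 7, 12, 14} → SUM(e.grade)=201

Music | NULL ; Econ | 320 ; Econ | NULL ; Math | 201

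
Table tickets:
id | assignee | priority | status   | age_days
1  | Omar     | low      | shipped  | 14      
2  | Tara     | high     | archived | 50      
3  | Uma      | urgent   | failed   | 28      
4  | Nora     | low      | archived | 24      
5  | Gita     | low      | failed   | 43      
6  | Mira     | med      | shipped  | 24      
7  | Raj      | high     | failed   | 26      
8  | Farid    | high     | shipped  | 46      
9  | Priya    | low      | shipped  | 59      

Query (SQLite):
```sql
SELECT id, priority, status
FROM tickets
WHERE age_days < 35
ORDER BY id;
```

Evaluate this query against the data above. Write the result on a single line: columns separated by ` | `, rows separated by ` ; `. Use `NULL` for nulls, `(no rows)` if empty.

age_days < 35: ids {1, 3, 4, 6, 7}

1 | low | shipped ; 3 | urgent | failed ; 4 | low | archived ; 6 | med | shipped ; 7 | high | failed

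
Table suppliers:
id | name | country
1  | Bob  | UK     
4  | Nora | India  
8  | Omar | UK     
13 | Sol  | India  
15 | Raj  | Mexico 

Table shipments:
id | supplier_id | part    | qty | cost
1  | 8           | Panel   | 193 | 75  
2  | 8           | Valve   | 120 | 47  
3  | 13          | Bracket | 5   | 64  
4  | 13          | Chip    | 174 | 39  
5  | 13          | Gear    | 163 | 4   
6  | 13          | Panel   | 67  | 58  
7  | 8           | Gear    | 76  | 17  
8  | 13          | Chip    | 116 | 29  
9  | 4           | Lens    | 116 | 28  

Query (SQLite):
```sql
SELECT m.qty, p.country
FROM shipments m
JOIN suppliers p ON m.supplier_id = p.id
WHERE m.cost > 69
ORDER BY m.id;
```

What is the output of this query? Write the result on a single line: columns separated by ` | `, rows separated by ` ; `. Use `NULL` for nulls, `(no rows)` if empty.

Each shipments row matches the suppliers row where supplier_id = suppliers.id.
Then keep rows with m.cost > 69.

193 | UK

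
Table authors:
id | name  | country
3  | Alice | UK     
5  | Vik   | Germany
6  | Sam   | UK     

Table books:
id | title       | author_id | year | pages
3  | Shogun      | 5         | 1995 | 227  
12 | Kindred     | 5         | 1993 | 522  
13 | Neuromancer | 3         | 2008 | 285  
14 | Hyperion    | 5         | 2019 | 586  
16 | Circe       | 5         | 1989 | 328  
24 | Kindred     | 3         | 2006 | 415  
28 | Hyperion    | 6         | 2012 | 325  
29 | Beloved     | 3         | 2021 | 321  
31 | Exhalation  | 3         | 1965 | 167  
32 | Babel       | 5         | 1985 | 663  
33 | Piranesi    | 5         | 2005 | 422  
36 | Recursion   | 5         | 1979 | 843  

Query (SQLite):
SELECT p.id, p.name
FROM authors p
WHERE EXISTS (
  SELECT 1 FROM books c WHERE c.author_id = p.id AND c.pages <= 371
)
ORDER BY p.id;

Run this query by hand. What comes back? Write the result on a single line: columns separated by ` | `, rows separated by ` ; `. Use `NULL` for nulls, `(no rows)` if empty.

3 | Alice ; 5 | Vik ; 6 | Sam

For each authors row, check whether any books with matching author_id has pages <= 371.
Keep rows where that is true.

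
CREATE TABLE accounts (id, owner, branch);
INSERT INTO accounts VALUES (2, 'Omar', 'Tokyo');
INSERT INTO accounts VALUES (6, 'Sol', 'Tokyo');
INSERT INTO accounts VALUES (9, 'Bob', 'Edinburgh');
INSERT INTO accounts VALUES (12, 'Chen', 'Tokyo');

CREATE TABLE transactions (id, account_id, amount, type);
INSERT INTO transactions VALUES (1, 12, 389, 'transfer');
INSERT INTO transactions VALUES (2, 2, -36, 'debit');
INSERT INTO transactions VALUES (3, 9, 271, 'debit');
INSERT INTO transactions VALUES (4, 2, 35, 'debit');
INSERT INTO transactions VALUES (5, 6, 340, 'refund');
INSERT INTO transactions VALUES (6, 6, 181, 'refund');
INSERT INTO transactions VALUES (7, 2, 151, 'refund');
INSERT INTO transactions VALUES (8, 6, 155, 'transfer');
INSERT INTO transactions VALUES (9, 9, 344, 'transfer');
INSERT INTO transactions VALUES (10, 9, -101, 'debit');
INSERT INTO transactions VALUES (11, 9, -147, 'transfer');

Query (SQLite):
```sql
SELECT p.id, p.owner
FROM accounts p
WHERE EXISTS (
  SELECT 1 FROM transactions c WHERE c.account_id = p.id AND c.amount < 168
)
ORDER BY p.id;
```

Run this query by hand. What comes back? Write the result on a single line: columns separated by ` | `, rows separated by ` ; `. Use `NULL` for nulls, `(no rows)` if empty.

For each accounts row, check whether any transactions with matching account_id has amount < 168.
Keep rows where that is true.

2 | Omar ; 6 | Sol ; 9 | Bob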